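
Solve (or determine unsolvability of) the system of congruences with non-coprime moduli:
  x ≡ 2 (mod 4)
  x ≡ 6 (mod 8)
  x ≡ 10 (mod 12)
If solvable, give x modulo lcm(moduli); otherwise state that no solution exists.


Moduli 4, 8, 12 are not pairwise coprime, so CRT works modulo lcm(m_i) when all pairwise compatibility conditions hold.
Pairwise compatibility: gcd(m_i, m_j) must divide a_i - a_j for every pair.
Merge one congruence at a time:
  Start: x ≡ 2 (mod 4).
  Combine with x ≡ 6 (mod 8): gcd(4, 8) = 4; 6 - 2 = 4, which IS divisible by 4, so compatible.
    Write x = 2 + 4·t and substitute into x ≡ 6 (mod 8): 4·t ≡ 6 − 2 = 4 (mod 8).
    Divide the congruence (and modulus) by g = 4: 1·t ≡ 1 (mod 2).
    So t ≡ 1 (mod 2).
    Then x = 2 + 4·1 = 6, valid modulo lcm(4, 8) = 8: x ≡ 6 (mod 8).
  Combine with x ≡ 10 (mod 12): gcd(8, 12) = 4; 10 - 6 = 4, which IS divisible by 4, so compatible.
    Write x = 6 + 8·t and substitute into x ≡ 10 (mod 12): 8·t ≡ 10 − 6 = 4 (mod 12).
    Divide the congruence (and modulus) by g = 4: 2·t ≡ 1 (mod 3).
    The inverse of 2 mod 3 is 2 (since 2·2 = 4 = 1·3 + 1), so t ≡ 2·1 = 2 ≡ 2 (mod 3).
    Then x = 6 + 8·2 = 22, valid modulo lcm(8, 12) = 24: x ≡ 22 (mod 24).
Verify: 22 mod 4 = 2, 22 mod 8 = 6, 22 mod 12 = 10.

x ≡ 22 (mod 24).


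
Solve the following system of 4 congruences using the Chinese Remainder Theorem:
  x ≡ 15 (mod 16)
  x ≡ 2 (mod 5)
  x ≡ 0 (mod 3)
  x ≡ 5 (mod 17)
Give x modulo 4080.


Product of moduli M = 16 · 5 · 3 · 17 = 4080.
Merge one congruence at a time:
  Start: x ≡ 15 (mod 16).
  Combine with x ≡ 2 (mod 5); new modulus lcm = 80.
    Write x = 15 + 16·t and substitute into x ≡ 2 (mod 5): 16·t ≡ 2 − 15 = -13 (mod 5).
    Reduce coefficients mod 5: 1·t ≡ 2 (mod 5).
    So t ≡ 2 (mod 5).
    Then x = 15 + 16·2 = 47, valid modulo lcm(16, 5) = 80: x ≡ 47 (mod 80).
  Combine with x ≡ 0 (mod 3); new modulus lcm = 240.
    Write x = 47 + 80·t and substitute into x ≡ 0 (mod 3): 80·t ≡ 0 − 47 = -47 (mod 3).
    Reduce coefficients mod 3: 2·t ≡ 1 (mod 3).
    The inverse of 2 mod 3 is 2 (since 2·2 = 4 = 1·3 + 1), so t ≡ 2·1 = 2 ≡ 2 (mod 3).
    Then x = 47 + 80·2 = 207, valid modulo lcm(80, 3) = 240: x ≡ 207 (mod 240).
  Combine with x ≡ 5 (mod 17); new modulus lcm = 4080.
    Write x = 207 + 240·t and substitute into x ≡ 5 (mod 17): 240·t ≡ 5 − 207 = -202 (mod 17).
    Reduce coefficients mod 17: 2·t ≡ 2 (mod 17).
    The inverse of 2 mod 17 is 9 (since 2·9 = 18 = 1·17 + 1), so t ≡ 9·2 = 18 ≡ 1 (mod 17).
    Then x = 207 + 240·1 = 447, valid modulo lcm(240, 17) = 4080: x ≡ 447 (mod 4080).
Verify against each original: 447 mod 16 = 15, 447 mod 5 = 2, 447 mod 3 = 0, 447 mod 17 = 5.

x ≡ 447 (mod 4080).


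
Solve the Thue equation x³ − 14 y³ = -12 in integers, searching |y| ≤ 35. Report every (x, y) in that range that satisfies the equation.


The equation is x³ - 14y³ = -12. For fixed y, x³ = 14·y³ − 12, so a solution requires the RHS to be a perfect cube.
Strategy: iterate y from -35 to 35, compute RHS = 14·y³ − 12, and check whether it is a (positive or negative) perfect cube.
Check small values of y:
  y = 0: RHS = -12 is not a perfect cube.
  y = 1: RHS = 2 is not a perfect cube.
  y = -1: RHS = -26 is not a perfect cube.
  y = 2: RHS = 100 is not a perfect cube.
  y = -2: RHS = -124 is not a perfect cube.
  y = 3: RHS = 366 is not a perfect cube.
  y = -3: RHS = -390 is not a perfect cube.
Continuing the search up to |y| = 35 finds no solutions either.
No (x, y) in the scanned range satisfies the equation.

No integer solutions with |y| ≤ 35.


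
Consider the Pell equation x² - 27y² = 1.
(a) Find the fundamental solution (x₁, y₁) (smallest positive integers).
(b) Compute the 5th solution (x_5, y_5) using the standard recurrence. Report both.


Step 1: Find the fundamental solution (x₁, y₁) of x² - 27y² = 1.
  Expand √27 as a continued fraction. a₀ = ⌊√27⌋ = 5; iterate m_{k+1} = d_k·a_k − m_k, d_{k+1} = (27 − m_{k+1}²)/d_k, a_{k+1} = ⌊(a₀ + m_{k+1})/d_{k+1}⌋ (starting m₀ = 0, d₀ = 1), with convergents p_k = a_k·p_{k-1} + p_{k-2}, q_k = a_k·q_{k-1} + q_{k-2} (p₋₁ = 1, q₋₁ = 0):
  k = 0: a₀ = 5; p₀/q₀ = 5/1; p₀² − 27·q₀² = 25 − 27 = -2.
  k = 1: m = 5, d = 2, a = ⌊(5 + 5)/2⌋ = 5; p/q = (5·5 + 1)/(5·1 + 0) = 26/5; p² − 27·q² = 676 − 675 = 1.
  The first convergent with p² − 27·q² = 1 gives the fundamental solution (x₁, y₁) = (26, 5).
Step 2: Apply the recurrence (x_{n+1}, y_{n+1}) = (x₁x_n + 27y₁y_n, x₁y_n + y₁x_n) repeatedly.
  From (x_1, y_1) = (26, 5): x_2 = 26·26 + 27·5·5 = 1351; y_2 = 26·5 + 5·26 = 260.
  From (x_2, y_2) = (1351, 260): x_3 = 26·1351 + 27·5·260 = 70226; y_3 = 26·260 + 5·1351 = 13515.
  From (x_3, y_3) = (70226, 13515): x_4 = 26·70226 + 27·5·13515 = 3650401; y_4 = 26·13515 + 5·70226 = 702520.
  From (x_4, y_4) = (3650401, 702520): x_5 = 26·3650401 + 27·5·702520 = 189750626; y_5 = 26·702520 + 5·3650401 = 36517525.
Step 3: Verify x_5² - 27·y_5² = 36005300067391876 - 36005300067391875 = 1 (should be 1). ✓

(x_1, y_1) = (26, 5); (x_5, y_5) = (189750626, 36517525).


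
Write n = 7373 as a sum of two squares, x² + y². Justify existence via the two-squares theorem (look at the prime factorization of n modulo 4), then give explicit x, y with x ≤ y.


Step 1: Factor n = 7373 = 73 · 101.
Step 2: Check the mod-4 condition on each prime factor: 73 ≡ 1 (mod 4), exponent 1; 101 ≡ 1 (mod 4), exponent 1.
All primes ≡ 3 (mod 4) appear to even exponent (or don't appear), so by the two-squares theorem n IS expressible as a sum of two squares.
Step 3: Build a representation. Here n = 73 · 101 is a product of primes ≡ 1 (mod 4). Each prime p ≡ 1 (mod 4) is itself a sum of two squares; find a² by testing p − a² for a perfect square:
  73: 73 − 1² = 72, 73 − 2² = 69, 73 − 3² = 64 = 8² ⇒ 73 = 3² + 8².
  101: 101 − 1² = 100 = 10² ⇒ 101 = 1² + 10².
  Combine using the Brahmagupta–Fibonacci identity (a² + b²)(c² + d²) = (ac − bd)² + (ad + bc)² = (ac + bd)² + (ad − bc)²:
  73 · 101 = 7373: from (3² + 8²)(1² + 10²), take (3·1 − 8·10, 3·10 + 8·1) = (3 − 80, 30 + 8) = (-77, 38); dropping signs (only squares matter) gives (77, 38); check 77² + 38² = 5929 + 1444 = 7373 ✓.
Step 4: Order so x ≤ y and verify: 38² + 77² = 1444 + 5929 = 7373 = n. ✓

n = 7373 = 38² + 77² (one valid representation with x ≤ y).


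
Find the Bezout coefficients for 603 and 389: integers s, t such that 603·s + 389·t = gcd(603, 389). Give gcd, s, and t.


Euclidean algorithm on (603, 389) — divide until remainder is 0:
  603 = 1 · 389 + 214
  389 = 1 · 214 + 175
  214 = 1 · 175 + 39
  175 = 4 · 39 + 19
  39 = 2 · 19 + 1
  19 = 19 · 1 + 0
gcd(603, 389) = 1.
Track Bezout coefficients alongside the remainders: start with r₀ = 603 = a·1 + b·0 (s = 1, t = 0) and r₁ = 389 = a·0 + b·1 (s = 0, t = 1); each new remainder r_{k+1} = r_{k-1} − q_k·r_k inherits s_{k+1} = s_{k-1} − q_k·s_k, t_{k+1} = t_{k-1} − q_k·t_k, so r_k = a·s_k + b·t_k at every step:
  q = 1: r = 214, s = 1 − 1·0 = 1, t = 0 − 1·1 = -1  (check: 603·1 + 389·(-1) = 214)
  q = 1: r = 175, s = 0 − 1·1 = -1, t = 1 − 1·(-1) = 2  (check: 603·(-1) + 389·2 = 175)
  q = 1: r = 39, s = 1 − 1·(-1) = 2, t = -1 − 1·2 = -3  (check: 603·2 + 389·(-3) = 39)
  q = 4: r = 19, s = -1 − 4·2 = -9, t = 2 − 4·(-3) = 14  (check: 603·(-9) + 389·14 = 19)
  q = 2: r = 1, s = 2 − 2·(-9) = 20, t = -3 − 2·14 = -31  (check: 603·20 + 389·(-31) = 1)
The row with r = 1 (the gcd) gives the Bezout coefficients s = 20, t = -31.
Result: 603 · (20) + 389 · (-31) = 1.

gcd(603, 389) = 1; s = 20, t = -31 (check: 603·20 + 389·(-31) = 1).


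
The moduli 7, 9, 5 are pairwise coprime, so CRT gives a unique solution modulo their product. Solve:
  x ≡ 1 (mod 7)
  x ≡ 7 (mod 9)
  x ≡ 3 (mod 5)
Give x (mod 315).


Moduli 7, 9, 5 are pairwise coprime; by CRT there is a unique solution modulo M = 7 · 9 · 5 = 315.
Solve pairwise, accumulating the modulus:
  Start with x ≡ 1 (mod 7).
  Combine with x ≡ 7 (mod 9): since gcd(7, 9) = 1, we get a unique residue mod 63.
    Write x = 1 + 7·t and substitute into x ≡ 7 (mod 9): 7·t ≡ 7 − 1 = 6 (mod 9).
    The inverse of 7 mod 9 is 4 (since 7·4 = 28 = 3·9 + 1), so t ≡ 4·6 = 24 ≡ 6 (mod 9).
    Then x = 1 + 7·6 = 43, valid modulo lcm(7, 9) = 63: x ≡ 43 (mod 63).
  Combine with x ≡ 3 (mod 5): since gcd(63, 5) = 1, we get a unique residue mod 315.
    Write x = 43 + 63·t and substitute into x ≡ 3 (mod 5): 63·t ≡ 3 − 43 = -40 (mod 5).
    Reduce coefficients mod 5: 3·t ≡ 0 (mod 5).
    The inverse of 3 mod 5 is 2 (since 3·2 = 6 = 1·5 + 1), so t ≡ 2·0 = 0 ≡ 0 (mod 5).
    Then x = 43 + 63·0 = 43, valid modulo lcm(63, 5) = 315: x ≡ 43 (mod 315).
Verify: 43 mod 7 = 1 ✓, 43 mod 9 = 7 ✓, 43 mod 5 = 3 ✓.

x ≡ 43 (mod 315).


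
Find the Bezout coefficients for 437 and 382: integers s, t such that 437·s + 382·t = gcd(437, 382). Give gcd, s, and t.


Euclidean algorithm on (437, 382) — divide until remainder is 0:
  437 = 1 · 382 + 55
  382 = 6 · 55 + 52
  55 = 1 · 52 + 3
  52 = 17 · 3 + 1
  3 = 3 · 1 + 0
gcd(437, 382) = 1.
Track Bezout coefficients alongside the remainders: start with r₀ = 437 = a·1 + b·0 (s = 1, t = 0) and r₁ = 382 = a·0 + b·1 (s = 0, t = 1); each new remainder r_{k+1} = r_{k-1} − q_k·r_k inherits s_{k+1} = s_{k-1} − q_k·s_k, t_{k+1} = t_{k-1} − q_k·t_k, so r_k = a·s_k + b·t_k at every step:
  q = 1: r = 55, s = 1 − 1·0 = 1, t = 0 − 1·1 = -1  (check: 437·1 + 382·(-1) = 55)
  q = 6: r = 52, s = 0 − 6·1 = -6, t = 1 − 6·(-1) = 7  (check: 437·(-6) + 382·7 = 52)
  q = 1: r = 3, s = 1 − 1·(-6) = 7, t = -1 − 1·7 = -8  (check: 437·7 + 382·(-8) = 3)
  q = 17: r = 1, s = -6 − 17·7 = -125, t = 7 − 17·(-8) = 143  (check: 437·(-125) + 382·143 = 1)
The row with r = 1 (the gcd) gives the Bezout coefficients s = -125, t = 143.
Result: 437 · (-125) + 382 · (143) = 1.

gcd(437, 382) = 1; s = -125, t = 143 (check: 437·(-125) + 382·143 = 1).


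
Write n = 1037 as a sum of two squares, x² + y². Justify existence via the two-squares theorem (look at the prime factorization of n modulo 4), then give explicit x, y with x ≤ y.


Step 1: Factor n = 1037 = 17 · 61.
Step 2: Check the mod-4 condition on each prime factor: 17 ≡ 1 (mod 4), exponent 1; 61 ≡ 1 (mod 4), exponent 1.
All primes ≡ 3 (mod 4) appear to even exponent (or don't appear), so by the two-squares theorem n IS expressible as a sum of two squares.
Step 3: Build a representation. Here n = 17 · 61 is a product of primes ≡ 1 (mod 4). Each prime p ≡ 1 (mod 4) is itself a sum of two squares; find a² by testing p − a² for a perfect square:
  17: 17 − 1² = 16 = 4² ⇒ 17 = 1² + 4².
  61: 61 − 1² = 60, 61 − 2² = 57, 61 − 3² = 52, 61 − 4² = 45, 61 − 5² = 36 = 6² ⇒ 61 = 5² + 6².
  Combine using the Brahmagupta–Fibonacci identity (a² + b²)(c² + d²) = (ac − bd)² + (ad + bc)² = (ac + bd)² + (ad − bc)²:
  17 · 61 = 1037: from (1² + 4²)(5² + 6²), take (1·5 − 4·6, 1·6 + 4·5) = (5 − 24, 6 + 20) = (-19, 26); dropping signs (only squares matter) gives (19, 26); check 19² + 26² = 361 + 676 = 1037 ✓.
Step 4: Order so x ≤ y and verify: 19² + 26² = 361 + 676 = 1037 = n. ✓

n = 1037 = 19² + 26² (one valid representation with x ≤ y).


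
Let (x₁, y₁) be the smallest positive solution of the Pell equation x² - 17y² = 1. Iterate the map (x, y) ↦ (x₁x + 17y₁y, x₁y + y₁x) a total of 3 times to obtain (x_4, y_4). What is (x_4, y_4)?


Step 1: Find the fundamental solution (x₁, y₁) of x² - 17y² = 1.
  Expand √17 as a continued fraction. a₀ = ⌊√17⌋ = 4; iterate m_{k+1} = d_k·a_k − m_k, d_{k+1} = (17 − m_{k+1}²)/d_k, a_{k+1} = ⌊(a₀ + m_{k+1})/d_{k+1}⌋ (starting m₀ = 0, d₀ = 1), with convergents p_k = a_k·p_{k-1} + p_{k-2}, q_k = a_k·q_{k-1} + q_{k-2} (p₋₁ = 1, q₋₁ = 0):
  k = 0: a₀ = 4; p₀/q₀ = 4/1; p₀² − 17·q₀² = 16 − 17 = -1.
  k = 1: m = 4, d = 1, a = ⌊(4 + 4)/1⌋ = 8; p/q = (8·4 + 1)/(8·1 + 0) = 33/8; p² − 17·q² = 1089 − 1088 = 1.
  The first convergent with p² − 17·q² = 1 gives the fundamental solution (x₁, y₁) = (33, 8).
Step 2: Apply the recurrence (x_{n+1}, y_{n+1}) = (x₁x_n + 17y₁y_n, x₁y_n + y₁x_n) repeatedly.
  From (x_1, y_1) = (33, 8): x_2 = 33·33 + 17·8·8 = 2177; y_2 = 33·8 + 8·33 = 528.
  From (x_2, y_2) = (2177, 528): x_3 = 33·2177 + 17·8·528 = 143649; y_3 = 33·528 + 8·2177 = 34840.
  From (x_3, y_3) = (143649, 34840): x_4 = 33·143649 + 17·8·34840 = 9478657; y_4 = 33·34840 + 8·143649 = 2298912.
Step 3: Verify x_4² - 17·y_4² = 89844938523649 - 89844938523648 = 1 (should be 1). ✓

(x_1, y_1) = (33, 8); (x_4, y_4) = (9478657, 2298912).


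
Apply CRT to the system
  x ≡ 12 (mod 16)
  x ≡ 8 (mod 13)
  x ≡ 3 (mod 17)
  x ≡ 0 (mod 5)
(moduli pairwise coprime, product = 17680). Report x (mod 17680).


Product of moduli M = 16 · 13 · 17 · 5 = 17680.
Merge one congruence at a time:
  Start: x ≡ 12 (mod 16).
  Combine with x ≡ 8 (mod 13); new modulus lcm = 208.
    Write x = 12 + 16·t and substitute into x ≡ 8 (mod 13): 16·t ≡ 8 − 12 = -4 (mod 13).
    Reduce coefficients mod 13: 3·t ≡ 9 (mod 13).
    The inverse of 3 mod 13 is 9 (since 3·9 = 27 = 2·13 + 1), so t ≡ 9·9 = 81 ≡ 3 (mod 13).
    Then x = 12 + 16·3 = 60, valid modulo lcm(16, 13) = 208: x ≡ 60 (mod 208).
  Combine with x ≡ 3 (mod 17); new modulus lcm = 3536.
    Write x = 60 + 208·t and substitute into x ≡ 3 (mod 17): 208·t ≡ 3 − 60 = -57 (mod 17).
    Reduce coefficients mod 17: 4·t ≡ 11 (mod 17).
    The inverse of 4 mod 17 is 13 (since 4·13 = 52 = 3·17 + 1), so t ≡ 13·11 = 143 ≡ 7 (mod 17).
    Then x = 60 + 208·7 = 1516, valid modulo lcm(208, 17) = 3536: x ≡ 1516 (mod 3536).
  Combine with x ≡ 0 (mod 5); new modulus lcm = 17680.
    Write x = 1516 + 3536·t and substitute into x ≡ 0 (mod 5): 3536·t ≡ 0 − 1516 = -1516 (mod 5).
    Reduce coefficients mod 5: 1·t ≡ 4 (mod 5).
    So t ≡ 4 (mod 5).
    Then x = 1516 + 3536·4 = 15660, valid modulo lcm(3536, 5) = 17680: x ≡ 15660 (mod 17680).
Verify against each original: 15660 mod 16 = 12, 15660 mod 13 = 8, 15660 mod 17 = 3, 15660 mod 5 = 0.

x ≡ 15660 (mod 17680).


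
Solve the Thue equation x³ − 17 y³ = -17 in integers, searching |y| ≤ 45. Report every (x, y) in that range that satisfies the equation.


The equation is x³ - 17y³ = -17. For fixed y, x³ = 17·y³ − 17, so a solution requires the RHS to be a perfect cube.
Strategy: iterate y from -45 to 45, compute RHS = 17·y³ − 17, and check whether it is a (positive or negative) perfect cube.
Check small values of y:
  y = 0: RHS = -17 is not a perfect cube.
  y = 1: RHS = 0 = (0)³ ⇒ x = 0 works.
  y = -1: RHS = -34 is not a perfect cube.
  y = 2: RHS = 119 is not a perfect cube.
  y = -2: RHS = -153 is not a perfect cube.
  y = 3: RHS = 442 is not a perfect cube.
  y = -3: RHS = -476 is not a perfect cube.
Continuing the search up to |y| = 45 finds no further solutions beyond those listed.
Collected solutions: (0, 1).

Solutions (with |y| ≤ 45): (0, 1).


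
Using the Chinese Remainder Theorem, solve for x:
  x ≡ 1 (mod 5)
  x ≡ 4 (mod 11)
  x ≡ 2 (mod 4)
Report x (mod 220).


Moduli 5, 11, 4 are pairwise coprime; by CRT there is a unique solution modulo M = 5 · 11 · 4 = 220.
Solve pairwise, accumulating the modulus:
  Start with x ≡ 1 (mod 5).
  Combine with x ≡ 4 (mod 11): since gcd(5, 11) = 1, we get a unique residue mod 55.
    Write x = 1 + 5·t and substitute into x ≡ 4 (mod 11): 5·t ≡ 4 − 1 = 3 (mod 11).
    The inverse of 5 mod 11 is 9 (since 5·9 = 45 = 4·11 + 1), so t ≡ 9·3 = 27 ≡ 5 (mod 11).
    Then x = 1 + 5·5 = 26, valid modulo lcm(5, 11) = 55: x ≡ 26 (mod 55).
  Combine with x ≡ 2 (mod 4): since gcd(55, 4) = 1, we get a unique residue mod 220.
    Write x = 26 + 55·t and substitute into x ≡ 2 (mod 4): 55·t ≡ 2 − 26 = -24 (mod 4).
    Reduce coefficients mod 4: 3·t ≡ 0 (mod 4).
    The inverse of 3 mod 4 is 3 (since 3·3 = 9 = 2·4 + 1), so t ≡ 3·0 = 0 ≡ 0 (mod 4).
    Then x = 26 + 55·0 = 26, valid modulo lcm(55, 4) = 220: x ≡ 26 (mod 220).
Verify: 26 mod 5 = 1 ✓, 26 mod 11 = 4 ✓, 26 mod 4 = 2 ✓.

x ≡ 26 (mod 220).


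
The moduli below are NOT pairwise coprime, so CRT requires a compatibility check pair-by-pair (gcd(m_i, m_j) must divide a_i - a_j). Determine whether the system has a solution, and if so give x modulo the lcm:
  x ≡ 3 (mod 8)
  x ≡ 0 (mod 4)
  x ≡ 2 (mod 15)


Moduli 8, 4, 15 are not pairwise coprime, so CRT works modulo lcm(m_i) when all pairwise compatibility conditions hold.
Pairwise compatibility: gcd(m_i, m_j) must divide a_i - a_j for every pair.
Merge one congruence at a time:
  Start: x ≡ 3 (mod 8).
  Combine with x ≡ 0 (mod 4): gcd(8, 4) = 4, and 0 - 3 = -3 is NOT divisible by 4.
    ⇒ system is inconsistent (no integer solution).

No solution (the system is inconsistent).


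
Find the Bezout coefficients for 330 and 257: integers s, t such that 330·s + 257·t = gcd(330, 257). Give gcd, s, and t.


Euclidean algorithm on (330, 257) — divide until remainder is 0:
  330 = 1 · 257 + 73
  257 = 3 · 73 + 38
  73 = 1 · 38 + 35
  38 = 1 · 35 + 3
  35 = 11 · 3 + 2
  3 = 1 · 2 + 1
  2 = 2 · 1 + 0
gcd(330, 257) = 1.
Track Bezout coefficients alongside the remainders: start with r₀ = 330 = a·1 + b·0 (s = 1, t = 0) and r₁ = 257 = a·0 + b·1 (s = 0, t = 1); each new remainder r_{k+1} = r_{k-1} − q_k·r_k inherits s_{k+1} = s_{k-1} − q_k·s_k, t_{k+1} = t_{k-1} − q_k·t_k, so r_k = a·s_k + b·t_k at every step:
  q = 1: r = 73, s = 1 − 1·0 = 1, t = 0 − 1·1 = -1  (check: 330·1 + 257·(-1) = 73)
  q = 3: r = 38, s = 0 − 3·1 = -3, t = 1 − 3·(-1) = 4  (check: 330·(-3) + 257·4 = 38)
  q = 1: r = 35, s = 1 − 1·(-3) = 4, t = -1 − 1·4 = -5  (check: 330·4 + 257·(-5) = 35)
  q = 1: r = 3, s = -3 − 1·4 = -7, t = 4 − 1·(-5) = 9  (check: 330·(-7) + 257·9 = 3)
  q = 11: r = 2, s = 4 − 11·(-7) = 81, t = -5 − 11·9 = -104  (check: 330·81 + 257·(-104) = 2)
  q = 1: r = 1, s = -7 − 1·81 = -88, t = 9 − 1·(-104) = 113  (check: 330·(-88) + 257·113 = 1)
The row with r = 1 (the gcd) gives the Bezout coefficients s = -88, t = 113.
Result: 330 · (-88) + 257 · (113) = 1.

gcd(330, 257) = 1; s = -88, t = 113 (check: 330·(-88) + 257·113 = 1).


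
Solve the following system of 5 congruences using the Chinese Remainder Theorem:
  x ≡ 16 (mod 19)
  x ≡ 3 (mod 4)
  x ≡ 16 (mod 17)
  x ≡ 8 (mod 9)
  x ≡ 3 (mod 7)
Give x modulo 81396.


Product of moduli M = 19 · 4 · 17 · 9 · 7 = 81396.
Merge one congruence at a time:
  Start: x ≡ 16 (mod 19).
  Combine with x ≡ 3 (mod 4); new modulus lcm = 76.
    Write x = 16 + 19·t and substitute into x ≡ 3 (mod 4): 19·t ≡ 3 − 16 = -13 (mod 4).
    Reduce coefficients mod 4: 3·t ≡ 3 (mod 4).
    The inverse of 3 mod 4 is 3 (since 3·3 = 9 = 2·4 + 1), so t ≡ 3·3 = 9 ≡ 1 (mod 4).
    Then x = 16 + 19·1 = 35, valid modulo lcm(19, 4) = 76: x ≡ 35 (mod 76).
  Combine with x ≡ 16 (mod 17); new modulus lcm = 1292.
    Write x = 35 + 76·t and substitute into x ≡ 16 (mod 17): 76·t ≡ 16 − 35 = -19 (mod 17).
    Reduce coefficients mod 17: 8·t ≡ 15 (mod 17).
    The inverse of 8 mod 17 is 15 (since 8·15 = 120 = 7·17 + 1), so t ≡ 15·15 = 225 ≡ 4 (mod 17).
    Then x = 35 + 76·4 = 339, valid modulo lcm(76, 17) = 1292: x ≡ 339 (mod 1292).
  Combine with x ≡ 8 (mod 9); new modulus lcm = 11628.
    Write x = 339 + 1292·t and substitute into x ≡ 8 (mod 9): 1292·t ≡ 8 − 339 = -331 (mod 9).
    Reduce coefficients mod 9: 5·t ≡ 2 (mod 9).
    The inverse of 5 mod 9 is 2 (since 5·2 = 10 = 1·9 + 1), so t ≡ 2·2 = 4 ≡ 4 (mod 9).
    Then x = 339 + 1292·4 = 5507, valid modulo lcm(1292, 9) = 11628: x ≡ 5507 (mod 11628).
  Combine with x ≡ 3 (mod 7); new modulus lcm = 81396.
    Write x = 5507 + 11628·t and substitute into x ≡ 3 (mod 7): 11628·t ≡ 3 − 5507 = -5504 (mod 7).
    Reduce coefficients mod 7: 1·t ≡ 5 (mod 7).
    So t ≡ 5 (mod 7).
    Then x = 5507 + 11628·5 = 63647, valid modulo lcm(11628, 7) = 81396: x ≡ 63647 (mod 81396).
Verify against each original: 63647 mod 19 = 16, 63647 mod 4 = 3, 63647 mod 17 = 16, 63647 mod 9 = 8, 63647 mod 7 = 3.

x ≡ 63647 (mod 81396).


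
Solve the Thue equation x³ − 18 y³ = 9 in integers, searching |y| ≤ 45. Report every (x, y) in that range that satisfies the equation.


The equation is x³ - 18y³ = 9. For fixed y, x³ = 18·y³ + 9, so a solution requires the RHS to be a perfect cube.
Strategy: iterate y from -45 to 45, compute RHS = 18·y³ + 9, and check whether it is a (positive or negative) perfect cube.
Check small values of y:
  y = 0: RHS = 9 is not a perfect cube.
  y = 1: RHS = 27 = (3)³ ⇒ x = 3 works.
  y = -1: RHS = -9 is not a perfect cube.
  y = 2: RHS = 153 is not a perfect cube.
  y = -2: RHS = -135 is not a perfect cube.
  y = 3: RHS = 495 is not a perfect cube.
  y = -3: RHS = -477 is not a perfect cube.
Continuing the search up to |y| = 45 finds no further solutions beyond those listed.
Collected solutions: (3, 1).

Solutions (with |y| ≤ 45): (3, 1).


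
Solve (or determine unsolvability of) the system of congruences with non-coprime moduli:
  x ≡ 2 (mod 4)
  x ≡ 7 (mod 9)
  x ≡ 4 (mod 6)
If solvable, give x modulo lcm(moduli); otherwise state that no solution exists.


Moduli 4, 9, 6 are not pairwise coprime, so CRT works modulo lcm(m_i) when all pairwise compatibility conditions hold.
Pairwise compatibility: gcd(m_i, m_j) must divide a_i - a_j for every pair.
Merge one congruence at a time:
  Start: x ≡ 2 (mod 4).
  Combine with x ≡ 7 (mod 9): gcd(4, 9) = 1; 7 - 2 = 5, which IS divisible by 1, so compatible.
    Write x = 2 + 4·t and substitute into x ≡ 7 (mod 9): 4·t ≡ 7 − 2 = 5 (mod 9).
    The inverse of 4 mod 9 is 7 (since 4·7 = 28 = 3·9 + 1), so t ≡ 7·5 = 35 ≡ 8 (mod 9).
    Then x = 2 + 4·8 = 34, valid modulo lcm(4, 9) = 36: x ≡ 34 (mod 36).
  Combine with x ≡ 4 (mod 6): gcd(36, 6) = 6; 4 - 34 = -30, which IS divisible by 6, so compatible.
    Write x = 34 + 36·t and substitute into x ≡ 4 (mod 6): 36·t ≡ 4 − 34 = -30 (mod 6).
    Divide the congruence (and modulus) by g = 6: 6·t ≡ -5 (mod 1).
    Modulo 1 every t works; take t = 0.
    Then x = 34 + 36·0 = 34, valid modulo lcm(36, 6) = 36: x ≡ 34 (mod 36).
Verify: 34 mod 4 = 2, 34 mod 9 = 7, 34 mod 6 = 4.

x ≡ 34 (mod 36).


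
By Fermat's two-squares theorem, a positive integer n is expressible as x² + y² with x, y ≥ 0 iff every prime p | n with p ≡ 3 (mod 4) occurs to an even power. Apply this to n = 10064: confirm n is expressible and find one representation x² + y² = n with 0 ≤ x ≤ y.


Step 1: Factor n = 10064 = 2^4 · 17 · 37.
Step 2: Check the mod-4 condition on each prime factor: 2 = 2 (special); 17 ≡ 1 (mod 4), exponent 1; 37 ≡ 1 (mod 4), exponent 1.
All primes ≡ 3 (mod 4) appear to even exponent (or don't appear), so by the two-squares theorem n IS expressible as a sum of two squares.
Step 3: Build a representation. Group n = k² · m with k = 4 and m = 17 · 37 = 629 (a product of primes ≡ 1 (mod 4)); a representation of m scales to one of n via (k·x)² + (k·y)² = k²(x² + y²). Each prime p ≡ 1 (mod 4) is itself a sum of two squares; find a² by testing p − a² for a perfect square:
  17: 17 − 1² = 16 = 4² ⇒ 17 = 1² + 4².
  37: 37 − 1² = 36 = 6² ⇒ 37 = 1² + 6².
  Combine using the Brahmagupta–Fibonacci identity (a² + b²)(c² + d²) = (ac − bd)² + (ad + bc)² = (ac + bd)² + (ad − bc)²:
  17 · 37 = 629: from (1² + 4²)(1² + 6²), take (1·1 − 4·6, 1·6 + 4·1) = (1 − 24, 6 + 4) = (-23, 10); dropping signs (only squares matter) gives (23, 10); check 23² + 10² = 529 + 100 = 629 ✓.
  Scale by k = 4: (4·23, 4·10) = (92, 40).
Step 4: Order so x ≤ y and verify: 40² + 92² = 1600 + 8464 = 10064 = n. ✓

n = 10064 = 40² + 92² (one valid representation with x ≤ y).


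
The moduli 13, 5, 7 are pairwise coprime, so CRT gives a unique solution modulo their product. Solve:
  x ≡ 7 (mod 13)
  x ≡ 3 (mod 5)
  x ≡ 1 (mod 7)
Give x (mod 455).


Moduli 13, 5, 7 are pairwise coprime; by CRT there is a unique solution modulo M = 13 · 5 · 7 = 455.
Solve pairwise, accumulating the modulus:
  Start with x ≡ 7 (mod 13).
  Combine with x ≡ 3 (mod 5): since gcd(13, 5) = 1, we get a unique residue mod 65.
    Write x = 7 + 13·t and substitute into x ≡ 3 (mod 5): 13·t ≡ 3 − 7 = -4 (mod 5).
    Reduce coefficients mod 5: 3·t ≡ 1 (mod 5).
    The inverse of 3 mod 5 is 2 (since 3·2 = 6 = 1·5 + 1), so t ≡ 2·1 = 2 ≡ 2 (mod 5).
    Then x = 7 + 13·2 = 33, valid modulo lcm(13, 5) = 65: x ≡ 33 (mod 65).
  Combine with x ≡ 1 (mod 7): since gcd(65, 7) = 1, we get a unique residue mod 455.
    Write x = 33 + 65·t and substitute into x ≡ 1 (mod 7): 65·t ≡ 1 − 33 = -32 (mod 7).
    Reduce coefficients mod 7: 2·t ≡ 3 (mod 7).
    The inverse of 2 mod 7 is 4 (since 2·4 = 8 = 1·7 + 1), so t ≡ 4·3 = 12 ≡ 5 (mod 7).
    Then x = 33 + 65·5 = 358, valid modulo lcm(65, 7) = 455: x ≡ 358 (mod 455).
Verify: 358 mod 13 = 7 ✓, 358 mod 5 = 3 ✓, 358 mod 7 = 1 ✓.

x ≡ 358 (mod 455).


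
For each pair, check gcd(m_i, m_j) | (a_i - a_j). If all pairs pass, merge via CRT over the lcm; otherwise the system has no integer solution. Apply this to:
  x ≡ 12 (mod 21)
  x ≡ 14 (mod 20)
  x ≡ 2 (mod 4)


Moduli 21, 20, 4 are not pairwise coprime, so CRT works modulo lcm(m_i) when all pairwise compatibility conditions hold.
Pairwise compatibility: gcd(m_i, m_j) must divide a_i - a_j for every pair.
Merge one congruence at a time:
  Start: x ≡ 12 (mod 21).
  Combine with x ≡ 14 (mod 20): gcd(21, 20) = 1; 14 - 12 = 2, which IS divisible by 1, so compatible.
    Write x = 12 + 21·t and substitute into x ≡ 14 (mod 20): 21·t ≡ 14 − 12 = 2 (mod 20).
    Reduce coefficients mod 20: 1·t ≡ 2 (mod 20).
    So t ≡ 2 (mod 20).
    Then x = 12 + 21·2 = 54, valid modulo lcm(21, 20) = 420: x ≡ 54 (mod 420).
  Combine with x ≡ 2 (mod 4): gcd(420, 4) = 4; 2 - 54 = -52, which IS divisible by 4, so compatible.
    Write x = 54 + 420·t and substitute into x ≡ 2 (mod 4): 420·t ≡ 2 − 54 = -52 (mod 4).
    Divide the congruence (and modulus) by g = 4: 105·t ≡ -13 (mod 1).
    Modulo 1 every t works; take t = 0.
    Then x = 54 + 420·0 = 54, valid modulo lcm(420, 4) = 420: x ≡ 54 (mod 420).
Verify: 54 mod 21 = 12, 54 mod 20 = 14, 54 mod 4 = 2.

x ≡ 54 (mod 420).


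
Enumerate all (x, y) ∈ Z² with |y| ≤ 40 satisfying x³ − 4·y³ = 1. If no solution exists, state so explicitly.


The equation is x³ - 4y³ = 1. For fixed y, x³ = 4·y³ + 1, so a solution requires the RHS to be a perfect cube.
Strategy: iterate y from -40 to 40, compute RHS = 4·y³ + 1, and check whether it is a (positive or negative) perfect cube.
Check small values of y:
  y = 0: RHS = 1 = (1)³ ⇒ x = 1 works.
  y = 1: RHS = 5 is not a perfect cube.
  y = -1: RHS = -3 is not a perfect cube.
  y = 2: RHS = 33 is not a perfect cube.
  y = -2: RHS = -31 is not a perfect cube.
  y = 3: RHS = 109 is not a perfect cube.
  y = -3: RHS = -107 is not a perfect cube.
Continuing the search up to |y| = 40 finds no further solutions beyond those listed.
Collected solutions: (1, 0).

Solutions (with |y| ≤ 40): (1, 0).


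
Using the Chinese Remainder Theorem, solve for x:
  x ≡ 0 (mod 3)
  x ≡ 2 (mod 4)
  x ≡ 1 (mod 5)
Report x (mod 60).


Moduli 3, 4, 5 are pairwise coprime; by CRT there is a unique solution modulo M = 3 · 4 · 5 = 60.
Solve pairwise, accumulating the modulus:
  Start with x ≡ 0 (mod 3).
  Combine with x ≡ 2 (mod 4): since gcd(3, 4) = 1, we get a unique residue mod 12.
    Write x = 0 + 3·t and substitute into x ≡ 2 (mod 4): 3·t ≡ 2 − 0 = 2 (mod 4).
    The inverse of 3 mod 4 is 3 (since 3·3 = 9 = 2·4 + 1), so t ≡ 3·2 = 6 ≡ 2 (mod 4).
    Then x = 0 + 3·2 = 6, valid modulo lcm(3, 4) = 12: x ≡ 6 (mod 12).
  Combine with x ≡ 1 (mod 5): since gcd(12, 5) = 1, we get a unique residue mod 60.
    Write x = 6 + 12·t and substitute into x ≡ 1 (mod 5): 12·t ≡ 1 − 6 = -5 (mod 5).
    Reduce coefficients mod 5: 2·t ≡ 0 (mod 5).
    The inverse of 2 mod 5 is 3 (since 2·3 = 6 = 1·5 + 1), so t ≡ 3·0 = 0 ≡ 0 (mod 5).
    Then x = 6 + 12·0 = 6, valid modulo lcm(12, 5) = 60: x ≡ 6 (mod 60).
Verify: 6 mod 3 = 0 ✓, 6 mod 4 = 2 ✓, 6 mod 5 = 1 ✓.

x ≡ 6 (mod 60).


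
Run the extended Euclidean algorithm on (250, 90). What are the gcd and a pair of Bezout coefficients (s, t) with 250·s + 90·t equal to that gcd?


Euclidean algorithm on (250, 90) — divide until remainder is 0:
  250 = 2 · 90 + 70
  90 = 1 · 70 + 20
  70 = 3 · 20 + 10
  20 = 2 · 10 + 0
gcd(250, 90) = 10.
Track Bezout coefficients alongside the remainders: start with r₀ = 250 = a·1 + b·0 (s = 1, t = 0) and r₁ = 90 = a·0 + b·1 (s = 0, t = 1); each new remainder r_{k+1} = r_{k-1} − q_k·r_k inherits s_{k+1} = s_{k-1} − q_k·s_k, t_{k+1} = t_{k-1} − q_k·t_k, so r_k = a·s_k + b·t_k at every step:
  q = 2: r = 70, s = 1 − 2·0 = 1, t = 0 − 2·1 = -2  (check: 250·1 + 90·(-2) = 70)
  q = 1: r = 20, s = 0 − 1·1 = -1, t = 1 − 1·(-2) = 3  (check: 250·(-1) + 90·3 = 20)
  q = 3: r = 10, s = 1 − 3·(-1) = 4, t = -2 − 3·3 = -11  (check: 250·4 + 90·(-11) = 10)
The row with r = 10 (the gcd) gives the Bezout coefficients s = 4, t = -11.
Result: 250 · (4) + 90 · (-11) = 10.

gcd(250, 90) = 10; s = 4, t = -11 (check: 250·4 + 90·(-11) = 10).


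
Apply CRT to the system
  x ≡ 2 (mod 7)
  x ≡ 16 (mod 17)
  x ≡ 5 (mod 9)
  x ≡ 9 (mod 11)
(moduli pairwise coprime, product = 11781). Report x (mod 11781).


Product of moduli M = 7 · 17 · 9 · 11 = 11781.
Merge one congruence at a time:
  Start: x ≡ 2 (mod 7).
  Combine with x ≡ 16 (mod 17); new modulus lcm = 119.
    Write x = 2 + 7·t and substitute into x ≡ 16 (mod 17): 7·t ≡ 16 − 2 = 14 (mod 17).
    The inverse of 7 mod 17 is 5 (since 7·5 = 35 = 2·17 + 1), so t ≡ 5·14 = 70 ≡ 2 (mod 17).
    Then x = 2 + 7·2 = 16, valid modulo lcm(7, 17) = 119: x ≡ 16 (mod 119).
  Combine with x ≡ 5 (mod 9); new modulus lcm = 1071.
    Write x = 16 + 119·t and substitute into x ≡ 5 (mod 9): 119·t ≡ 5 − 16 = -11 (mod 9).
    Reduce coefficients mod 9: 2·t ≡ 7 (mod 9).
    The inverse of 2 mod 9 is 5 (since 2·5 = 10 = 1·9 + 1), so t ≡ 5·7 = 35 ≡ 8 (mod 9).
    Then x = 16 + 119·8 = 968, valid modulo lcm(119, 9) = 1071: x ≡ 968 (mod 1071).
  Combine with x ≡ 9 (mod 11); new modulus lcm = 11781.
    Write x = 968 + 1071·t and substitute into x ≡ 9 (mod 11): 1071·t ≡ 9 − 968 = -959 (mod 11).
    Reduce coefficients mod 11: 4·t ≡ 9 (mod 11).
    The inverse of 4 mod 11 is 3 (since 4·3 = 12 = 1·11 + 1), so t ≡ 3·9 = 27 ≡ 5 (mod 11).
    Then x = 968 + 1071·5 = 6323, valid modulo lcm(1071, 11) = 11781: x ≡ 6323 (mod 11781).
Verify against each original: 6323 mod 7 = 2, 6323 mod 17 = 16, 6323 mod 9 = 5, 6323 mod 11 = 9.

x ≡ 6323 (mod 11781).


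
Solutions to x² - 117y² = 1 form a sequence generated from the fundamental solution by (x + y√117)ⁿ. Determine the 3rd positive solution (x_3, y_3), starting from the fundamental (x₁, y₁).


Step 1: Find the fundamental solution (x₁, y₁) of x² - 117y² = 1.
  Expand √117 as a continued fraction. a₀ = ⌊√117⌋ = 10; iterate m_{k+1} = d_k·a_k − m_k, d_{k+1} = (117 − m_{k+1}²)/d_k, a_{k+1} = ⌊(a₀ + m_{k+1})/d_{k+1}⌋ (starting m₀ = 0, d₀ = 1), with convergents p_k = a_k·p_{k-1} + p_{k-2}, q_k = a_k·q_{k-1} + q_{k-2} (p₋₁ = 1, q₋₁ = 0):
  k = 0: a₀ = 10; p₀/q₀ = 10/1; p₀² − 117·q₀² = 100 − 117 = -17.
  k = 1: m = 10, d = 17, a = ⌊(10 + 10)/17⌋ = 1; p/q = (1·10 + 1)/(1·1 + 0) = 11/1; p² − 117·q² = 121 − 117 = 4.
  k = 2: m = 7, d = 4, a = ⌊(10 + 7)/4⌋ = 4; p/q = (4·11 + 10)/(4·1 + 1) = 54/5; p² − 117·q² = 2916 − 2925 = -9.
  k = 3: m = 9, d = 9, a = ⌊(10 + 9)/9⌋ = 2; p/q = (2·54 + 11)/(2·5 + 1) = 119/11; p² − 117·q² = 14161 − 14157 = 4.
  k = 4: m = 9, d = 4, a = ⌊(10 + 9)/4⌋ = 4; p/q = (4·119 + 54)/(4·11 + 5) = 530/49; p² − 117·q² = 280900 − 280917 = -17.
  k = 5: m = 7, d = 17, a = ⌊(10 + 7)/17⌋ = 1; p/q = (1·530 + 119)/(1·49 + 11) = 649/60; p² − 117·q² = 421201 − 421200 = 1.
  The first convergent with p² − 117·q² = 1 gives the fundamental solution (x₁, y₁) = (649, 60).
Step 2: Apply the recurrence (x_{n+1}, y_{n+1}) = (x₁x_n + 117y₁y_n, x₁y_n + y₁x_n) repeatedly.
  From (x_1, y_1) = (649, 60): x_2 = 649·649 + 117·60·60 = 842401; y_2 = 649·60 + 60·649 = 77880.
  From (x_2, y_2) = (842401, 77880): x_3 = 649·842401 + 117·60·77880 = 1093435849; y_3 = 649·77880 + 60·842401 = 101088180.
Step 3: Verify x_3² - 117·y_3² = 1195601955878350801 - 1195601955878350800 = 1 (should be 1). ✓

(x_1, y_1) = (649, 60); (x_3, y_3) = (1093435849, 101088180).


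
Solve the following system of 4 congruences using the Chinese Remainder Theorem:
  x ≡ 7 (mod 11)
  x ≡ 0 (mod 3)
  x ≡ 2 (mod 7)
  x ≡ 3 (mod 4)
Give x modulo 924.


Product of moduli M = 11 · 3 · 7 · 4 = 924.
Merge one congruence at a time:
  Start: x ≡ 7 (mod 11).
  Combine with x ≡ 0 (mod 3); new modulus lcm = 33.
    Write x = 7 + 11·t and substitute into x ≡ 0 (mod 3): 11·t ≡ 0 − 7 = -7 (mod 3).
    Reduce coefficients mod 3: 2·t ≡ 2 (mod 3).
    The inverse of 2 mod 3 is 2 (since 2·2 = 4 = 1·3 + 1), so t ≡ 2·2 = 4 ≡ 1 (mod 3).
    Then x = 7 + 11·1 = 18, valid modulo lcm(11, 3) = 33: x ≡ 18 (mod 33).
  Combine with x ≡ 2 (mod 7); new modulus lcm = 231.
    Write x = 18 + 33·t and substitute into x ≡ 2 (mod 7): 33·t ≡ 2 − 18 = -16 (mod 7).
    Reduce coefficients mod 7: 5·t ≡ 5 (mod 7).
    The inverse of 5 mod 7 is 3 (since 5·3 = 15 = 2·7 + 1), so t ≡ 3·5 = 15 ≡ 1 (mod 7).
    Then x = 18 + 33·1 = 51, valid modulo lcm(33, 7) = 231: x ≡ 51 (mod 231).
  Combine with x ≡ 3 (mod 4); new modulus lcm = 924.
    Write x = 51 + 231·t and substitute into x ≡ 3 (mod 4): 231·t ≡ 3 − 51 = -48 (mod 4).
    Reduce coefficients mod 4: 3·t ≡ 0 (mod 4).
    The inverse of 3 mod 4 is 3 (since 3·3 = 9 = 2·4 + 1), so t ≡ 3·0 = 0 ≡ 0 (mod 4).
    Then x = 51 + 231·0 = 51, valid modulo lcm(231, 4) = 924: x ≡ 51 (mod 924).
Verify against each original: 51 mod 11 = 7, 51 mod 3 = 0, 51 mod 7 = 2, 51 mod 4 = 3.

x ≡ 51 (mod 924).


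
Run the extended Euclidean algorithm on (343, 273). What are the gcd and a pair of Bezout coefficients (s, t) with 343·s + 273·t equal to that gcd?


Euclidean algorithm on (343, 273) — divide until remainder is 0:
  343 = 1 · 273 + 70
  273 = 3 · 70 + 63
  70 = 1 · 63 + 7
  63 = 9 · 7 + 0
gcd(343, 273) = 7.
Track Bezout coefficients alongside the remainders: start with r₀ = 343 = a·1 + b·0 (s = 1, t = 0) and r₁ = 273 = a·0 + b·1 (s = 0, t = 1); each new remainder r_{k+1} = r_{k-1} − q_k·r_k inherits s_{k+1} = s_{k-1} − q_k·s_k, t_{k+1} = t_{k-1} − q_k·t_k, so r_k = a·s_k + b·t_k at every step:
  q = 1: r = 70, s = 1 − 1·0 = 1, t = 0 − 1·1 = -1  (check: 343·1 + 273·(-1) = 70)
  q = 3: r = 63, s = 0 − 3·1 = -3, t = 1 − 3·(-1) = 4  (check: 343·(-3) + 273·4 = 63)
  q = 1: r = 7, s = 1 − 1·(-3) = 4, t = -1 − 1·4 = -5  (check: 343·4 + 273·(-5) = 7)
The row with r = 7 (the gcd) gives the Bezout coefficients s = 4, t = -5.
Result: 343 · (4) + 273 · (-5) = 7.

gcd(343, 273) = 7; s = 4, t = -5 (check: 343·4 + 273·(-5) = 7).


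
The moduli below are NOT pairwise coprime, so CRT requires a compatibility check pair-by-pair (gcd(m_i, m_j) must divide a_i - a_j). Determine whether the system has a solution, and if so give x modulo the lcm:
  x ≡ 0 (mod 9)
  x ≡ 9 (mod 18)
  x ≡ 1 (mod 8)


Moduli 9, 18, 8 are not pairwise coprime, so CRT works modulo lcm(m_i) when all pairwise compatibility conditions hold.
Pairwise compatibility: gcd(m_i, m_j) must divide a_i - a_j for every pair.
Merge one congruence at a time:
  Start: x ≡ 0 (mod 9).
  Combine with x ≡ 9 (mod 18): gcd(9, 18) = 9; 9 - 0 = 9, which IS divisible by 9, so compatible.
    Write x = 0 + 9·t and substitute into x ≡ 9 (mod 18): 9·t ≡ 9 − 0 = 9 (mod 18).
    Divide the congruence (and modulus) by g = 9: 1·t ≡ 1 (mod 2).
    So t ≡ 1 (mod 2).
    Then x = 0 + 9·1 = 9, valid modulo lcm(9, 18) = 18: x ≡ 9 (mod 18).
  Combine with x ≡ 1 (mod 8): gcd(18, 8) = 2; 1 - 9 = -8, which IS divisible by 2, so compatible.
    Write x = 9 + 18·t and substitute into x ≡ 1 (mod 8): 18·t ≡ 1 − 9 = -8 (mod 8).
    Divide the congruence (and modulus) by g = 2: 9·t ≡ -4 (mod 4).
    Reduce coefficients mod 4: 1·t ≡ 0 (mod 4).
    So t ≡ 0 (mod 4).
    Then x = 9 + 18·0 = 9, valid modulo lcm(18, 8) = 72: x ≡ 9 (mod 72).
Verify: 9 mod 9 = 0, 9 mod 18 = 9, 9 mod 8 = 1.

x ≡ 9 (mod 72).


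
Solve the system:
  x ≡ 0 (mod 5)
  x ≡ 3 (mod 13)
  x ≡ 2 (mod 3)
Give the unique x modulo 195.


Moduli 5, 13, 3 are pairwise coprime; by CRT there is a unique solution modulo M = 5 · 13 · 3 = 195.
Solve pairwise, accumulating the modulus:
  Start with x ≡ 0 (mod 5).
  Combine with x ≡ 3 (mod 13): since gcd(5, 13) = 1, we get a unique residue mod 65.
    Write x = 0 + 5·t and substitute into x ≡ 3 (mod 13): 5·t ≡ 3 − 0 = 3 (mod 13).
    The inverse of 5 mod 13 is 8 (since 5·8 = 40 = 3·13 + 1), so t ≡ 8·3 = 24 ≡ 11 (mod 13).
    Then x = 0 + 5·11 = 55, valid modulo lcm(5, 13) = 65: x ≡ 55 (mod 65).
  Combine with x ≡ 2 (mod 3): since gcd(65, 3) = 1, we get a unique residue mod 195.
    Write x = 55 + 65·t and substitute into x ≡ 2 (mod 3): 65·t ≡ 2 − 55 = -53 (mod 3).
    Reduce coefficients mod 3: 2·t ≡ 1 (mod 3).
    The inverse of 2 mod 3 is 2 (since 2·2 = 4 = 1·3 + 1), so t ≡ 2·1 = 2 ≡ 2 (mod 3).
    Then x = 55 + 65·2 = 185, valid modulo lcm(65, 3) = 195: x ≡ 185 (mod 195).
Verify: 185 mod 5 = 0 ✓, 185 mod 13 = 3 ✓, 185 mod 3 = 2 ✓.

x ≡ 185 (mod 195).


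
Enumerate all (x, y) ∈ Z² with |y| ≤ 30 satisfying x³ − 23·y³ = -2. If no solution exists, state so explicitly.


The equation is x³ - 23y³ = -2. For fixed y, x³ = 23·y³ − 2, so a solution requires the RHS to be a perfect cube.
Strategy: iterate y from -30 to 30, compute RHS = 23·y³ − 2, and check whether it is a (positive or negative) perfect cube.
Check small values of y:
  y = 0: RHS = -2 is not a perfect cube.
  y = 1: RHS = 21 is not a perfect cube.
  y = -1: RHS = -25 is not a perfect cube.
  y = 2: RHS = 182 is not a perfect cube.
  y = -2: RHS = -186 is not a perfect cube.
  y = 3: RHS = 619 is not a perfect cube.
  y = -3: RHS = -623 is not a perfect cube.
Continuing the search up to |y| = 30 finds no solutions either.
No (x, y) in the scanned range satisfies the equation.

No integer solutions with |y| ≤ 30.


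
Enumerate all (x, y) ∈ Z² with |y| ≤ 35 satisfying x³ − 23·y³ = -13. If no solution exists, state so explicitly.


The equation is x³ - 23y³ = -13. For fixed y, x³ = 23·y³ − 13, so a solution requires the RHS to be a perfect cube.
Strategy: iterate y from -35 to 35, compute RHS = 23·y³ − 13, and check whether it is a (positive or negative) perfect cube.
Check small values of y:
  y = 0: RHS = -13 is not a perfect cube.
  y = 1: RHS = 10 is not a perfect cube.
  y = -1: RHS = -36 is not a perfect cube.
  y = 2: RHS = 171 is not a perfect cube.
  y = -2: RHS = -197 is not a perfect cube.
  y = 3: RHS = 608 is not a perfect cube.
  y = -3: RHS = -634 is not a perfect cube.
Continuing the search up to |y| = 35 finds no solutions either.
No (x, y) in the scanned range satisfies the equation.

No integer solutions with |y| ≤ 35.


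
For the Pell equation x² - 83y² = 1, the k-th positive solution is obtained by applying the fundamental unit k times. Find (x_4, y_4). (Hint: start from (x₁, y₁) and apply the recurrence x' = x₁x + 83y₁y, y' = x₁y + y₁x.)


Step 1: Find the fundamental solution (x₁, y₁) of x² - 83y² = 1.
  Expand √83 as a continued fraction. a₀ = ⌊√83⌋ = 9; iterate m_{k+1} = d_k·a_k − m_k, d_{k+1} = (83 − m_{k+1}²)/d_k, a_{k+1} = ⌊(a₀ + m_{k+1})/d_{k+1}⌋ (starting m₀ = 0, d₀ = 1), with convergents p_k = a_k·p_{k-1} + p_{k-2}, q_k = a_k·q_{k-1} + q_{k-2} (p₋₁ = 1, q₋₁ = 0):
  k = 0: a₀ = 9; p₀/q₀ = 9/1; p₀² − 83·q₀² = 81 − 83 = -2.
  k = 1: m = 9, d = 2, a = ⌊(9 + 9)/2⌋ = 9; p/q = (9·9 + 1)/(9·1 + 0) = 82/9; p² − 83·q² = 6724 − 6723 = 1.
  The first convergent with p² − 83·q² = 1 gives the fundamental solution (x₁, y₁) = (82, 9).
Step 2: Apply the recurrence (x_{n+1}, y_{n+1}) = (x₁x_n + 83y₁y_n, x₁y_n + y₁x_n) repeatedly.
  From (x_1, y_1) = (82, 9): x_2 = 82·82 + 83·9·9 = 13447; y_2 = 82·9 + 9·82 = 1476.
  From (x_2, y_2) = (13447, 1476): x_3 = 82·13447 + 83·9·1476 = 2205226; y_3 = 82·1476 + 9·13447 = 242055.
  From (x_3, y_3) = (2205226, 242055): x_4 = 82·2205226 + 83·9·242055 = 361643617; y_4 = 82·242055 + 9·2205226 = 39695544.
Step 3: Verify x_4² - 83·y_4² = 130786105716842689 - 130786105716842688 = 1 (should be 1). ✓

(x_1, y_1) = (82, 9); (x_4, y_4) = (361643617, 39695544).
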